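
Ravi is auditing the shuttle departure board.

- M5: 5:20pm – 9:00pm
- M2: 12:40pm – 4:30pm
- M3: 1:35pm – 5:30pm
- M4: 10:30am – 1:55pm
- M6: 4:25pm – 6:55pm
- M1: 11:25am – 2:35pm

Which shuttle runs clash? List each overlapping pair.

Sorted by start: M4, M1, M2, M3, M6, M5.
M1 starts before M4 ends → M4 and M1 overlap.
M2 starts before M4 ends → M4 and M2 overlap.
M3 starts before M4 ends → M4 and M3 overlap.
M6 starts after M4 ends — done with M4.
M2 starts before M1 ends → M1 and M2 overlap.
M3 starts before M1 ends → M1 and M3 overlap.
M6 starts after M1 ends — done with M1.
M3 starts before M2 ends → M2 and M3 overlap.
M6 starts before M2 ends → M2 and M6 overlap.
M5 starts after M2 ends.
M6 starts before M3 ends → M3 and M6 overlap.
M5 starts before M3 ends → M3 and M5 overlap.
M5 starts before M6 ends → M6 and M5 overlap.

M1 & M2, M1 & M3, M1 & M4, M2 & M3, M2 & M4, M2 & M6, M3 & M4, M3 & M5, M3 & M6, M5 & M6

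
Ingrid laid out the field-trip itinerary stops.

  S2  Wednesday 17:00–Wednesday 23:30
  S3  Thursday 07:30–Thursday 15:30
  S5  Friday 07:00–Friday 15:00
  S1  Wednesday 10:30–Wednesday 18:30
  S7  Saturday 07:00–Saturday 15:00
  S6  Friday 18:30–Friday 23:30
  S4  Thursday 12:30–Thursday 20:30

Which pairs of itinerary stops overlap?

S1 & S2, S3 & S4

Sorted by start: S1, S2, S3, S4, S5, S6, S7.
S2 starts before S1 ends → S1 and S2 overlap.
S3 starts after S1 ends — done with S1.
S3 starts after S2 ends — done with S2.
S4 starts before S3 ends → S3 and S4 overlap.
S5 starts after S3 ends — done with S3.
S5 starts after S4 ends — done with S4.
S6 starts after S5 ends — done with S5.
S7 starts after S6 ends.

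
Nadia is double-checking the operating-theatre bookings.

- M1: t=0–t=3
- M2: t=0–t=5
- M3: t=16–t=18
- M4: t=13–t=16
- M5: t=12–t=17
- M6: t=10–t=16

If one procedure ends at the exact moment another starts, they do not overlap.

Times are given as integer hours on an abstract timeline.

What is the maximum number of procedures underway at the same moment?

Sort all start/end points and keep a running count:
t=0 start M1 → 1
t=0 start M2 → 2
t=3 end M1 → 1
t=5 end M2 → 0
t=10 start M6 → 1
t=12 start M5 → 2
t=13 start M4 → 3
t=16 end M4 → 2
t=16 end M6 → 1
t=16 start M3 → 2
t=17 end M5 → 1
t=18 end M3 → 0
Peak is 3, at t=13 (M4, M5, M6).

3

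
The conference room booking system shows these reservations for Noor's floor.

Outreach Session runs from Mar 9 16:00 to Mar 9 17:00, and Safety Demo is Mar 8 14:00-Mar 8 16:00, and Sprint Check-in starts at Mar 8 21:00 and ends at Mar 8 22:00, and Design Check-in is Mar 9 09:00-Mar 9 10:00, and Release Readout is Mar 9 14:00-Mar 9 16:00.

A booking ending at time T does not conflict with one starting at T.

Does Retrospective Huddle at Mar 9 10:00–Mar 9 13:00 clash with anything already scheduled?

Safety Demo: ends Mar 8 16:00 at or before Retrospective Huddle starts Mar 9 10:00 → clear.
Sprint Check-in: ends Mar 8 22:00 at or before Retrospective Huddle starts Mar 9 10:00 → clear.
Design Check-in: ends Mar 9 10:00 at or before Retrospective Huddle starts Mar 9 10:00 → clear.
Release Readout: starts Mar 9 14:00 at or after Retrospective Huddle ends Mar 9 13:00 → clear.
Outreach Session: starts Mar 9 16:00 at or after Retrospective Huddle ends Mar 9 13:00 → clear.

No — it doesn't clash with anything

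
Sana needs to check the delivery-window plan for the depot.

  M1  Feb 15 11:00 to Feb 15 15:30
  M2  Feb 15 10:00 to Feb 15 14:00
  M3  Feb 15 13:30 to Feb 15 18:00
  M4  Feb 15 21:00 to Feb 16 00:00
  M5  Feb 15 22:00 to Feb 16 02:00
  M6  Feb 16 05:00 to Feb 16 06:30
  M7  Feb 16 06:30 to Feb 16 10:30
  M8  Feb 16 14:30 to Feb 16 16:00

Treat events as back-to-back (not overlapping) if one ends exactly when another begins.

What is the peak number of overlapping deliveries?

Sweep the timeline, counting +1 at each start and −1 at each end (ends before starts at a tie):
Feb 15 10:00 start M2 → 1
Feb 15 11:00 start M1 → 2
Feb 15 13:30 start M3 → 3
Feb 15 14:00 end M2 → 2
Feb 15 15:30 end M1 → 1
Feb 15 18:00 end M3 → 0
Feb 15 21:00 start M4 → 1
Feb 15 22:00 start M5 → 2
Feb 16 00:00 end M4 → 1
Feb 16 02:00 end M5 → 0
Feb 16 05:00 start M6 → 1
Feb 16 06:30 end M6 → 0
Feb 16 06:30 start M7 → 1
Feb 16 10:30 end M7 → 0
Feb 16 14:30 start M8 → 1
Feb 16 16:00 end M8 → 0
Peak is 3, at Feb 15 13:30 (M1, M2, M3).

3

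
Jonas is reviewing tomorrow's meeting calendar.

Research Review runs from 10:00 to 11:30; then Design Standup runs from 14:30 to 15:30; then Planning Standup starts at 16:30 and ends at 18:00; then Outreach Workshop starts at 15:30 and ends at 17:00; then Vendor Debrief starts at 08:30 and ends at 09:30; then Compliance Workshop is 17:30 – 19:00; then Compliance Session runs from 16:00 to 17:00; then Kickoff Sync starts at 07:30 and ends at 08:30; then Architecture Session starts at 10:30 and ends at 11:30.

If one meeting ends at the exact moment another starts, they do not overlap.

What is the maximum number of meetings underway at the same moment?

Sweep the timeline, counting +1 at each start and −1 at each end (ends before starts at a tie):
07:30 start Kickoff Sync → 1
08:30 end Kickoff Sync → 0
08:30 start Vendor Debrief → 1
09:30 end Vendor Debrief → 0
10:00 start Research Review → 1
10:30 start Architecture Session → 2
11:30 end Architecture Session → 1
11:30 end Research Review → 0
14:30 start Design Standup → 1
15:30 end Design Standup → 0
15:30 start Outreach Workshop → 1
16:00 start Compliance Session → 2
16:30 start Planning Standup → 3
17:00 end Compliance Session → 2
17:00 end Outreach Workshop → 1
17:30 start Compliance Workshop → 2
18:00 end Planning Standup → 1
19:00 end Compliance Workshop → 0
Peak is 3, at 16:30 (Compliance Session, Outreach Workshop, Planning Standup).

3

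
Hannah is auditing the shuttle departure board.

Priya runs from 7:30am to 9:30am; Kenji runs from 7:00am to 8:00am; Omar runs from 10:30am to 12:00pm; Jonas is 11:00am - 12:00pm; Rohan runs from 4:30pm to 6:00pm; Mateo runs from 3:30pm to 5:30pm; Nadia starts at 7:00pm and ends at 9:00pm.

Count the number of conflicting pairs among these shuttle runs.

3

Sorted by start: Kenji, Priya, Omar, Jonas, Mateo, Rohan, Nadia.
Priya starts before Kenji ends → Kenji and Priya overlap.
Omar starts after Kenji ends, so nothing later overlaps Kenji either.
Omar starts after Priya ends, so nothing later overlaps Priya either.
Jonas starts before Omar ends → Omar and Jonas overlap.
Mateo starts after Omar ends, so nothing later overlaps Omar either.
Mateo starts after Jonas ends, so nothing later overlaps Jonas either.
Rohan starts before Mateo ends → Mateo and Rohan overlap.
Nadia starts after Mateo ends.
Nadia starts after Rohan ends.
Overlapping pairs: Jonas & Omar, Kenji & Priya, Mateo & Rohan — 3 in total.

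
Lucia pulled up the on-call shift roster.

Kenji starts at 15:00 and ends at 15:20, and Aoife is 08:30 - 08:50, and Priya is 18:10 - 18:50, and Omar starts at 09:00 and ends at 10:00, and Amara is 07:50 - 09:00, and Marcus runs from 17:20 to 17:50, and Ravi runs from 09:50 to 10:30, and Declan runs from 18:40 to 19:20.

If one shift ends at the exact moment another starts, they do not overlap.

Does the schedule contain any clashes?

Check each pair: they overlap iff neither finishes before the other starts.
Sorted by start: Amara, Aoife, Omar, Ravi, Kenji, Marcus, Priya, Declan.
Aoife starts before Amara ends → Amara and Aoife overlap.
That's a conflict, so the schedule is not conflict-free.

Yes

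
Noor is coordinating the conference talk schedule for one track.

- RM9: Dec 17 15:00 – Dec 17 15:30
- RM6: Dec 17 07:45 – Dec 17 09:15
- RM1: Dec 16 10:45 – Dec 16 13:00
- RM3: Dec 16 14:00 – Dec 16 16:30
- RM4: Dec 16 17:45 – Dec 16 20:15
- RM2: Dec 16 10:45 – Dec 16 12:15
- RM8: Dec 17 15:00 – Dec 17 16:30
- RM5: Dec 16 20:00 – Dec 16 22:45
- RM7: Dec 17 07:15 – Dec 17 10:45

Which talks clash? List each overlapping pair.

RM1 & RM2, RM4 & RM5, RM6 & RM7, RM8 & RM9

Check each pair: they overlap iff neither finishes before the other starts.
Sorted by start: RM1, RM2, RM3, RM4, RM5, RM7, RM6, RM8, RM9.
RM2 starts before RM1 ends → RM1 and RM2 overlap.
RM3 starts after RM1 ends, so RM1 has no further overlaps.
RM3 starts after RM2 ends, so RM2 has no further overlaps.
RM4 starts after RM3 ends, so RM3 has no further overlaps.
RM5 starts before RM4 ends → RM4 and RM5 overlap.
RM7 starts after RM4 ends, so RM4 has no further overlaps.
RM7 starts after RM5 ends, so RM5 has no further overlaps.
RM6 starts before RM7 ends → RM7 and RM6 overlap.
RM8 starts after RM7 ends, so RM7 has no further overlaps.
RM8 starts after RM6 ends, so RM6 has no further overlaps.
RM9 starts before RM8 ends → RM8 and RM9 overlap.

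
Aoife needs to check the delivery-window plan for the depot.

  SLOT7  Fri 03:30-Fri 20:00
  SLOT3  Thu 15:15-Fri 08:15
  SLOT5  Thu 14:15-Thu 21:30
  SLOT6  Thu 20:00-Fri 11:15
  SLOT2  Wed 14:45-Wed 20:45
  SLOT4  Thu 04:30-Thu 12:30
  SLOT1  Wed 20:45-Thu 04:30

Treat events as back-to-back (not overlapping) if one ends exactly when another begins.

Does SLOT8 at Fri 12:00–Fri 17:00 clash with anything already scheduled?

SLOT2: ends Wed 20:45 at or before SLOT8 starts Fri 12:00 → clear.
SLOT1: ends Thu 04:30 at or before SLOT8 starts Fri 12:00 → clear.
SLOT4: ends Thu 12:30 at or before SLOT8 starts Fri 12:00 → clear.
SLOT5: ends Thu 21:30 at or before SLOT8 starts Fri 12:00 → clear.
SLOT3: ends Fri 08:15 at or before SLOT8 starts Fri 12:00 → clear.
SLOT6: ends Fri 11:15 at or before SLOT8 starts Fri 12:00 → clear.
SLOT7: starts Fri 03:30 before SLOT8 ends Fri 17:00, and ends Fri 20:00 after SLOT8 starts Fri 12:00 → overlap.
SLOT8 overlaps SLOT7.

Yes — it overlaps SLOT7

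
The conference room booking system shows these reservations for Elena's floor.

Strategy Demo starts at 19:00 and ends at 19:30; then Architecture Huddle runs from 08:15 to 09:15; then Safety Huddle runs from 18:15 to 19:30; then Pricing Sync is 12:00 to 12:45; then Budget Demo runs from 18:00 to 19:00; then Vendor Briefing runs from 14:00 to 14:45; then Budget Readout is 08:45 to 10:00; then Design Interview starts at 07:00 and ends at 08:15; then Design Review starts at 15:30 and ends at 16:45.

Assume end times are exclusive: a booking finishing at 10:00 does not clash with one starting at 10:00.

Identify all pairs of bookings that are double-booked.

Sorted by start: Design Interview, Architecture Huddle, Budget Readout, Pricing Sync, Vendor Briefing, Design Review, Budget Demo, Safety Huddle, Strategy Demo.
Architecture Huddle starts exactly when Design Interview ends (back-to-back, no overlap) — done with Design Interview.
Budget Readout starts before Architecture Huddle ends → Architecture Huddle and Budget Readout overlap.
Pricing Sync starts after Architecture Huddle ends — done with Architecture Huddle.
Pricing Sync starts after Budget Readout ends — done with Budget Readout.
Vendor Briefing starts after Pricing Sync ends — done with Pricing Sync.
Design Review starts after Vendor Briefing ends — done with Vendor Briefing.
Budget Demo starts after Design Review ends — done with Design Review.
Safety Huddle starts before Budget Demo ends → Budget Demo and Safety Huddle overlap.
Strategy Demo starts exactly when Budget Demo ends (back-to-back, no overlap).
Strategy Demo starts before Safety Huddle ends → Safety Huddle and Strategy Demo overlap.

Architecture Huddle & Budget Readout, Budget Demo & Safety Huddle, Safety Huddle & Strategy Demo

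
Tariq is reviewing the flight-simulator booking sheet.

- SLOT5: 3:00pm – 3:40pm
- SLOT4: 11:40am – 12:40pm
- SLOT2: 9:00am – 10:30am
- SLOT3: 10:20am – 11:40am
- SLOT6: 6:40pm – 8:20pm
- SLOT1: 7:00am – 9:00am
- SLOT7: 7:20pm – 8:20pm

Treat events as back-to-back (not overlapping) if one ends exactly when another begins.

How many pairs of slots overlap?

Sorted by start: SLOT1, SLOT2, SLOT3, SLOT4, SLOT5, SLOT6, SLOT7.
SLOT2 starts exactly when SLOT1 ends (back-to-back, no overlap), so nothing later overlaps SLOT1 either.
SLOT3 starts before SLOT2 ends → SLOT2 and SLOT3 overlap.
SLOT4 starts after SLOT2 ends, so nothing later overlaps SLOT2 either.
SLOT4 starts exactly when SLOT3 ends (back-to-back, no overlap), so nothing later overlaps SLOT3 either.
SLOT5 starts after SLOT4 ends, so nothing later overlaps SLOT4 either.
SLOT6 starts after SLOT5 ends, so nothing later overlaps SLOT5 either.
SLOT7 starts before SLOT6 ends → SLOT6 and SLOT7 overlap.
Overlapping pairs: SLOT2 & SLOT3, SLOT6 & SLOT7 — 2 in total.

2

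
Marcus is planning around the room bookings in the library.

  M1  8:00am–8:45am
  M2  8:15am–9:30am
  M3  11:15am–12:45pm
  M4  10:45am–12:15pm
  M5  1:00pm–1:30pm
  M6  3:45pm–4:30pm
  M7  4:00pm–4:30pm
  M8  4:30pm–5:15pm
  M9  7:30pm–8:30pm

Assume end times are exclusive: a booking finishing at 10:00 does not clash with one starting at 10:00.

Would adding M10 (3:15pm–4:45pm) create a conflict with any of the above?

Yes — it overlaps M6, M7, M8

M1: ends 8:45am at or before M10 starts 3:15pm → clear.
M2: ends 9:30am at or before M10 starts 3:15pm → clear.
M4: ends 12:15pm at or before M10 starts 3:15pm → clear.
M3: ends 12:45pm at or before M10 starts 3:15pm → clear.
M5: ends 1:30pm at or before M10 starts 3:15pm → clear.
M6: starts 3:45pm before M10 ends 4:45pm, and ends 4:30pm after M10 starts 3:15pm → overlap.
M7: starts 4:00pm before M10 ends 4:45pm, and ends 4:30pm after M10 starts 3:15pm → overlap.
M8: starts 4:30pm before M10 ends 4:45pm, and ends 5:15pm after M10 starts 3:15pm → overlap.
M9: starts 7:30pm at or after M10 ends 4:45pm → clear.
M10 overlaps M6, M7, M8.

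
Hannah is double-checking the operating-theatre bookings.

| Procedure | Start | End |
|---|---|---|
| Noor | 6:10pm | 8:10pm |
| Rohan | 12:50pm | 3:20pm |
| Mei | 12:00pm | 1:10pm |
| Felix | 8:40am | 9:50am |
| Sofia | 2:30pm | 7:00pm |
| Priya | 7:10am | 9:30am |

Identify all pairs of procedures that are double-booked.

Felix & Priya, Mei & Rohan, Noor & Sofia, Rohan & Sofia

Sorted by start: Priya, Felix, Mei, Rohan, Sofia, Noor.
Felix starts before Priya ends → Priya and Felix overlap.
Mei starts after Priya ends, so nothing later overlaps Priya either.
Mei starts after Felix ends, so nothing later overlaps Felix either.
Rohan starts before Mei ends → Mei and Rohan overlap.
Sofia starts after Mei ends, so nothing later overlaps Mei either.
Sofia starts before Rohan ends → Rohan and Sofia overlap.
Noor starts after Rohan ends.
Noor starts before Sofia ends → Sofia and Noor overlap.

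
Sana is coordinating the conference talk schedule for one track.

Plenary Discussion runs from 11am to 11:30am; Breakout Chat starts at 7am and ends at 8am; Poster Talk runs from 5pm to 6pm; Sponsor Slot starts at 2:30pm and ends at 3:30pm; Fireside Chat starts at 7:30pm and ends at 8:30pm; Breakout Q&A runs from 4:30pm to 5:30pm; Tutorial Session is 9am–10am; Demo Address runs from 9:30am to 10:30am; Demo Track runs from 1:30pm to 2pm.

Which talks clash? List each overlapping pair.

Breakout Q&A & Poster Talk, Demo Address & Tutorial Session

Sorted by start: Breakout Chat, Tutorial Session, Demo Address, Plenary Discussion, Demo Track, Sponsor Slot, Breakout Q&A, Poster Talk, Fireside Chat.
Tutorial Session starts after Breakout Chat ends; Breakout Chat is clear from here.
Demo Address starts before Tutorial Session ends → Tutorial Session and Demo Address overlap.
Plenary Discussion starts after Tutorial Session ends; Tutorial Session is clear from here.
Plenary Discussion starts after Demo Address ends; Demo Address is clear from here.
Demo Track starts after Plenary Discussion ends; Plenary Discussion is clear from here.
Sponsor Slot starts after Demo Track ends; Demo Track is clear from here.
Breakout Q&A starts after Sponsor Slot ends; Sponsor Slot is clear from here.
Poster Talk starts before Breakout Q&A ends → Breakout Q&A and Poster Talk overlap.
Fireside Chat starts after Breakout Q&A ends.
Fireside Chat starts after Poster Talk ends.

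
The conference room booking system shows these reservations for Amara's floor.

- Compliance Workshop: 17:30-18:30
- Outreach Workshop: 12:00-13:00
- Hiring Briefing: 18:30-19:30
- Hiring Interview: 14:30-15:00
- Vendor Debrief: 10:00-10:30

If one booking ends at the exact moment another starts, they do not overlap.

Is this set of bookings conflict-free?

Yes

Check each pair: they overlap iff neither finishes before the other starts.
Sorted by start: Vendor Debrief, Outreach Workshop, Hiring Interview, Compliance Workshop, Hiring Briefing.
Outreach Workshop starts after Vendor Debrief ends — done with Vendor Debrief.
Hiring Interview starts after Outreach Workshop ends — done with Outreach Workshop.
Compliance Workshop starts after Hiring Interview ends — done with Hiring Interview.
Hiring Briefing starts exactly when Compliance Workshop ends (back-to-back, no overlap).
Every pair is clear; the schedule has no overlaps.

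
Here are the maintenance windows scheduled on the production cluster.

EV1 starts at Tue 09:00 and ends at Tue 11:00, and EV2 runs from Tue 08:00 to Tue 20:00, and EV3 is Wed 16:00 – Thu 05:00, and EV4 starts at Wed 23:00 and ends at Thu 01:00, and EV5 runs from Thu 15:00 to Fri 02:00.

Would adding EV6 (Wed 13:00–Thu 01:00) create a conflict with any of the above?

Yes — it overlaps EV3, EV4

EV2: ends Tue 20:00 at or before EV6 starts Wed 13:00 → clear.
EV1: ends Tue 11:00 at or before EV6 starts Wed 13:00 → clear.
EV3: starts Wed 16:00 before EV6 ends Thu 01:00, and ends Thu 05:00 after EV6 starts Wed 13:00 → overlap.
EV4: starts Wed 23:00 before EV6 ends Thu 01:00, and ends Thu 01:00 after EV6 starts Wed 13:00 → overlap.
EV5: starts Thu 15:00 at or after EV6 ends Thu 01:00 → clear.
EV6 overlaps EV3, EV4.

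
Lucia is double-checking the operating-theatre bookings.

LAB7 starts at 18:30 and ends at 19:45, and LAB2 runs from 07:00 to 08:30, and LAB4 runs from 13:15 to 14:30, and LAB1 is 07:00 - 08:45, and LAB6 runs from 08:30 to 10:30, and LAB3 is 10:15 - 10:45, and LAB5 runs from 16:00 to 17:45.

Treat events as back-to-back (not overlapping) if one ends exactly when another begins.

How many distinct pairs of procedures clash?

3

Sorted by start: LAB1, LAB2, LAB6, LAB3, LAB4, LAB5, LAB7.
LAB2 starts before LAB1 ends → LAB1 and LAB2 overlap.
LAB6 starts before LAB1 ends → LAB1 and LAB6 overlap.
LAB3 starts after LAB1 ends, so LAB1 has no further overlaps.
LAB6 starts exactly when LAB2 ends (back-to-back, no overlap), so LAB2 has no further overlaps.
LAB3 starts before LAB6 ends → LAB6 and LAB3 overlap.
LAB4 starts after LAB6 ends, so LAB6 has no further overlaps.
LAB4 starts after LAB3 ends, so LAB3 has no further overlaps.
LAB5 starts after LAB4 ends, so LAB4 has no further overlaps.
LAB7 starts after LAB5 ends.
Overlapping pairs: LAB1 & LAB2, LAB1 & LAB6, LAB3 & LAB6 — 3 in total.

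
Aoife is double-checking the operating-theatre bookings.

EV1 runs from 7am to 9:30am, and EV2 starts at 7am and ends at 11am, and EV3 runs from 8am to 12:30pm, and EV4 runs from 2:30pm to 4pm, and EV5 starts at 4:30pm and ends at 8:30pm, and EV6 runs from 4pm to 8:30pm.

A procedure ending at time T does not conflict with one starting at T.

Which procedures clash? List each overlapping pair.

Sorted by start: EV1, EV2, EV3, EV4, EV6, EV5.
EV2 starts before EV1 ends → EV1 and EV2 overlap.
EV3 starts before EV1 ends → EV1 and EV3 overlap.
EV4 starts after EV1 ends, so EV1 has no further overlaps.
EV3 starts before EV2 ends → EV2 and EV3 overlap.
EV4 starts after EV2 ends, so EV2 has no further overlaps.
EV4 starts after EV3 ends, so EV3 has no further overlaps.
EV6 starts exactly when EV4 ends (back-to-back, no overlap), so EV4 has no further overlaps.
EV5 starts before EV6 ends → EV6 and EV5 overlap.

EV1 & EV2, EV1 & EV3, EV2 & EV3, EV5 & EV6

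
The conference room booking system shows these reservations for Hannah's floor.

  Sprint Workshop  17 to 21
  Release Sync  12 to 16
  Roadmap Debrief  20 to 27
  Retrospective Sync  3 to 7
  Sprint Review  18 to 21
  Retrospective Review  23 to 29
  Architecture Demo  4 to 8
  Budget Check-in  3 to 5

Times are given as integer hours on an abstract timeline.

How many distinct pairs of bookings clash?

7

Check each pair: they overlap iff neither finishes before the other starts.
Sorted by start: Budget Check-in, Retrospective Sync, Architecture Demo, Release Sync, Sprint Workshop, Sprint Review, Roadmap Debrief, Retrospective Review.
Retrospective Sync starts before Budget Check-in ends → Budget Check-in and Retrospective Sync overlap.
Architecture Demo starts before Budget Check-in ends → Budget Check-in and Architecture Demo overlap.
Release Sync starts after Budget Check-in ends; Budget Check-in is clear from here.
Architecture Demo starts before Retrospective Sync ends → Retrospective Sync and Architecture Demo overlap.
Release Sync starts after Retrospective Sync ends; Retrospective Sync is clear from here.
Release Sync starts after Architecture Demo ends; Architecture Demo is clear from here.
Sprint Workshop starts after Release Sync ends; Release Sync is clear from here.
Sprint Review starts before Sprint Workshop ends → Sprint Workshop and Sprint Review overlap.
Roadmap Debrief starts before Sprint Workshop ends → Sprint Workshop and Roadmap Debrief overlap.
Retrospective Review starts after Sprint Workshop ends.
Roadmap Debrief starts before Sprint Review ends → Sprint Review and Roadmap Debrief overlap.
Retrospective Review starts after Sprint Review ends.
Retrospective Review starts before Roadmap Debrief ends → Roadmap Debrief and Retrospective Review overlap.
Overlapping pairs: Architecture Demo & Budget Check-in, Architecture Demo & Retrospective Sync, Budget Check-in & Retrospective Sync, Retrospective Review & Roadmap Debrief, Roadmap Debrief & Sprint Review, Roadmap Debrief & Sprint Workshop, Sprint Review & Sprint Workshop — 7 in total.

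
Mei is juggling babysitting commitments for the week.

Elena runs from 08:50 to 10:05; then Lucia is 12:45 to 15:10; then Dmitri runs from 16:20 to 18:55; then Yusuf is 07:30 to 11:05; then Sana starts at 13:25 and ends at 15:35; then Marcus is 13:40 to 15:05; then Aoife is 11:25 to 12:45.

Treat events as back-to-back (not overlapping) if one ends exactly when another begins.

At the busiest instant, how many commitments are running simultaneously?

3

Walk through starts and ends in time order (an end at T is processed before a start at T):
07:30 start Yusuf → 1
08:50 start Elena → 2
10:05 end Elena → 1
11:05 end Yusuf → 0
11:25 start Aoife → 1
12:45 end Aoife → 0
12:45 start Lucia → 1
13:25 start Sana → 2
13:40 start Marcus → 3
15:05 end Marcus → 2
15:10 end Lucia → 1
15:35 end Sana → 0
16:20 start Dmitri → 1
18:55 end Dmitri → 0
Peak is 3, at 13:40 (Lucia, Marcus, Sana).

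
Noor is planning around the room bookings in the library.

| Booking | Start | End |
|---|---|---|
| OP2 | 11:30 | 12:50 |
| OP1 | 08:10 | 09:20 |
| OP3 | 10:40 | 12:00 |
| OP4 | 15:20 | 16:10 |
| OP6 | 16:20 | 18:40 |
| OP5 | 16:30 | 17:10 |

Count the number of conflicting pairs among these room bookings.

Two intervals overlap when each starts before the other ends.
Sorted by start: OP1, OP3, OP2, OP4, OP6, OP5.
OP3 starts after OP1 ends; OP1 is clear from here.
OP2 starts before OP3 ends → OP3 and OP2 overlap.
OP4 starts after OP3 ends; OP3 is clear from here.
OP4 starts after OP2 ends; OP2 is clear from here.
OP6 starts after OP4 ends; OP4 is clear from here.
OP5 starts before OP6 ends → OP6 and OP5 overlap.
Overlapping pairs: OP2 & OP3, OP5 & OP6 — 2 in total.

2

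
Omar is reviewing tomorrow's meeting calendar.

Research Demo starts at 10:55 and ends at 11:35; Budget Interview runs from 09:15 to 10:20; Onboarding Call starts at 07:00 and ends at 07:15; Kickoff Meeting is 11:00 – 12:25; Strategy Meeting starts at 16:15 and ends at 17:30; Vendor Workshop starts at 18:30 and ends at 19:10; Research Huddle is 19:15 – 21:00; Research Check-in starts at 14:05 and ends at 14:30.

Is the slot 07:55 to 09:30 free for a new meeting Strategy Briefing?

No — it overlaps Budget Interview

Onboarding Call: ends 07:15 at or before Strategy Briefing starts 07:55 → clear.
Budget Interview: starts 09:15 before Strategy Briefing ends 09:30, and ends 10:20 after Strategy Briefing starts 07:55 → overlap.
Research Demo: starts 10:55 at or after Strategy Briefing ends 09:30 → clear.
Kickoff Meeting: starts 11:00 at or after Strategy Briefing ends 09:30 → clear.
Research Check-in: starts 14:05 at or after Strategy Briefing ends 09:30 → clear.
Strategy Meeting: starts 16:15 at or after Strategy Briefing ends 09:30 → clear.
Vendor Workshop: starts 18:30 at or after Strategy Briefing ends 09:30 → clear.
Research Huddle: starts 19:15 at or after Strategy Briefing ends 09:30 → clear.
Strategy Briefing overlaps Budget Interview.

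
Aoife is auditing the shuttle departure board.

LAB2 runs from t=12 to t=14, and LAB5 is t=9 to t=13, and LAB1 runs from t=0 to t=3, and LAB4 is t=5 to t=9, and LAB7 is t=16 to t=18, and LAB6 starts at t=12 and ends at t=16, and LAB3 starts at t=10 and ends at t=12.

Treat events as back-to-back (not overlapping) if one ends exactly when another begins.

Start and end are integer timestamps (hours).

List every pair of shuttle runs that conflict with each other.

LAB2 & LAB5, LAB2 & LAB6, LAB3 & LAB5, LAB5 & LAB6

Check each pair: they overlap iff neither finishes before the other starts.
Sorted by start: LAB1, LAB4, LAB5, LAB3, LAB2, LAB6, LAB7.
LAB4 starts after LAB1 ends, so nothing later overlaps LAB1 either.
LAB5 starts exactly when LAB4 ends (back-to-back, no overlap), so nothing later overlaps LAB4 either.
LAB3 starts before LAB5 ends → LAB5 and LAB3 overlap.
LAB2 starts before LAB5 ends → LAB5 and LAB2 overlap.
LAB6 starts before LAB5 ends → LAB5 and LAB6 overlap.
LAB7 starts after LAB5 ends.
LAB2 starts exactly when LAB3 ends (back-to-back, no overlap), so nothing later overlaps LAB3 either.
LAB6 starts before LAB2 ends → LAB2 and LAB6 overlap.
LAB7 starts after LAB2 ends.
LAB7 starts exactly when LAB6 ends (back-to-back, no overlap).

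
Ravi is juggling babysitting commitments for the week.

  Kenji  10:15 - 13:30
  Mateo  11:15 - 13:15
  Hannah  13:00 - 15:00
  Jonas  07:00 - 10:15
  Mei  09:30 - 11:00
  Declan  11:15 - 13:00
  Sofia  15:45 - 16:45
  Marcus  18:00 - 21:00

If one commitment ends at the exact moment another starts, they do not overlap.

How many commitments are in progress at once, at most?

3

Sort all start/end points and keep a running count:
07:00 start Jonas → 1
09:30 start Mei → 2
10:15 end Jonas → 1
10:15 start Kenji → 2
11:00 end Mei → 1
11:15 start Declan → 2
11:15 start Mateo → 3
13:00 end Declan → 2
13:00 start Hannah → 3
13:15 end Mateo → 2
13:30 end Kenji → 1
15:00 end Hannah → 0
15:45 start Sofia → 1
16:45 end Sofia → 0
18:00 start Marcus → 1
21:00 end Marcus → 0
Peak is 3, at 11:15 (Declan, Kenji, Mateo).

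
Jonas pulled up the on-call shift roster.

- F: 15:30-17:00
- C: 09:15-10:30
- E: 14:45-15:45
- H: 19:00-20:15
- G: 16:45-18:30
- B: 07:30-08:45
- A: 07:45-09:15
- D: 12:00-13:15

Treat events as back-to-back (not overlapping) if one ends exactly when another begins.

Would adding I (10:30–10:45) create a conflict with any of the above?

No — it doesn't clash with anything

B: ends 08:45 at or before I starts 10:30 → clear.
A: ends 09:15 at or before I starts 10:30 → clear.
C: ends 10:30 at or before I starts 10:30 → clear.
D: starts 12:00 at or after I ends 10:45 → clear.
E: starts 14:45 at or after I ends 10:45 → clear.
F: starts 15:30 at or after I ends 10:45 → clear.
G: starts 16:45 at or after I ends 10:45 → clear.
H: starts 19:00 at or after I ends 10:45 → clear.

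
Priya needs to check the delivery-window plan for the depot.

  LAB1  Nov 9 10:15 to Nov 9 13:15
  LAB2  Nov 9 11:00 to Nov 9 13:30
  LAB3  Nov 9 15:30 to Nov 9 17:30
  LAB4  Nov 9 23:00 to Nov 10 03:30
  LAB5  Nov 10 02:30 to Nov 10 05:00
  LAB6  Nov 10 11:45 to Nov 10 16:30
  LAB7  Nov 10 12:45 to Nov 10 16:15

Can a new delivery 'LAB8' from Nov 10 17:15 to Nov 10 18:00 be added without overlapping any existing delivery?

Yes — the slot is free

LAB1: ends Nov 9 13:15 at or before LAB8 starts Nov 10 17:15 → clear.
LAB2: ends Nov 9 13:30 at or before LAB8 starts Nov 10 17:15 → clear.
LAB3: ends Nov 9 17:30 at or before LAB8 starts Nov 10 17:15 → clear.
LAB4: ends Nov 10 03:30 at or before LAB8 starts Nov 10 17:15 → clear.
LAB5: ends Nov 10 05:00 at or before LAB8 starts Nov 10 17:15 → clear.
LAB6: ends Nov 10 16:30 at or before LAB8 starts Nov 10 17:15 → clear.
LAB7: ends Nov 10 16:15 at or before LAB8 starts Nov 10 17:15 → clear.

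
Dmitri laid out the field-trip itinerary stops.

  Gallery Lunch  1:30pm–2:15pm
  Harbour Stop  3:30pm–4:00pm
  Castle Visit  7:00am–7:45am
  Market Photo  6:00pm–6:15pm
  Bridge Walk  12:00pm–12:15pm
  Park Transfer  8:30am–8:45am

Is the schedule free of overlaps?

Yes

Two intervals overlap when each starts before the other ends.
Sorted by start: Castle Visit, Park Transfer, Bridge Walk, Gallery Lunch, Harbour Stop, Market Photo.
Park Transfer starts after Castle Visit ends; Castle Visit is clear from here.
Bridge Walk starts after Park Transfer ends; Park Transfer is clear from here.
Gallery Lunch starts after Bridge Walk ends; Bridge Walk is clear from here.
Harbour Stop starts after Gallery Lunch ends; Gallery Lunch is clear from here.
Market Photo starts after Harbour Stop ends.
Every pair is clear; the schedule has no overlaps.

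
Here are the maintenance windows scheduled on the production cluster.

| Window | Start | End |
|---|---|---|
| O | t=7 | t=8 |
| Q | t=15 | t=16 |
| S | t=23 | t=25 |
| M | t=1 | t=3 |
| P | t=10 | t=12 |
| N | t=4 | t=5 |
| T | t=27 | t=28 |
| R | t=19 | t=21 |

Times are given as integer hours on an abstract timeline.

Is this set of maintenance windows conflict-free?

Yes

Sorted by start: M, N, O, P, Q, R, S, T.
N starts after M ends, so nothing later overlaps M either.
O starts after N ends, so nothing later overlaps N either.
P starts after O ends, so nothing later overlaps O either.
Q starts after P ends, so nothing later overlaps P either.
R starts after Q ends, so nothing later overlaps Q either.
S starts after R ends, so nothing later overlaps R either.
T starts after S ends.
Every pair is clear; the schedule has no overlaps.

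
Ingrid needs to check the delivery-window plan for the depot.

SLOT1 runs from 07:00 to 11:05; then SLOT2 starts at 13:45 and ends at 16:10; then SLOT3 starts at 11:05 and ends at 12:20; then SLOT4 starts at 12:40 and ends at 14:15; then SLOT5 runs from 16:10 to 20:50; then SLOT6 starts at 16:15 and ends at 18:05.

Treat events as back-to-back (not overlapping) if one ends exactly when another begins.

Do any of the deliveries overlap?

Yes

Two intervals overlap when each starts before the other ends.
Sorted by start: SLOT1, SLOT3, SLOT4, SLOT2, SLOT5, SLOT6.
SLOT3 starts exactly when SLOT1 ends (back-to-back, no overlap); SLOT1 is clear from here.
SLOT4 starts after SLOT3 ends; SLOT3 is clear from here.
SLOT2 starts before SLOT4 ends → SLOT4 and SLOT2 overlap.
That's a conflict, so the schedule is not conflict-free.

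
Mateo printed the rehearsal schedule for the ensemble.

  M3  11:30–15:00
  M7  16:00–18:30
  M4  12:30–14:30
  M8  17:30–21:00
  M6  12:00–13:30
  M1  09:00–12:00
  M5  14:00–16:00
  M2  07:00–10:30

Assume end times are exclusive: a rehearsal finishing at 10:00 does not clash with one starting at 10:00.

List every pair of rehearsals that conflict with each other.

Sorted by start: M2, M1, M3, M6, M4, M5, M7, M8.
M1 starts before M2 ends → M2 and M1 overlap.
M3 starts after M2 ends — done with M2.
M3 starts before M1 ends → M1 and M3 overlap.
M6 starts exactly when M1 ends (back-to-back, no overlap) — done with M1.
M6 starts before M3 ends → M3 and M6 overlap.
M4 starts before M3 ends → M3 and M4 overlap.
M5 starts before M3 ends → M3 and M5 overlap.
M7 starts after M3 ends — done with M3.
M4 starts before M6 ends → M6 and M4 overlap.
M5 starts after M6 ends — done with M6.
M5 starts before M4 ends → M4 and M5 overlap.
M7 starts after M4 ends — done with M4.
M7 starts exactly when M5 ends (back-to-back, no overlap) — done with M5.
M8 starts before M7 ends → M7 and M8 overlap.

M1 & M2, M1 & M3, M3 & M4, M3 & M5, M3 & M6, M4 & M5, M4 & M6, M7 & M8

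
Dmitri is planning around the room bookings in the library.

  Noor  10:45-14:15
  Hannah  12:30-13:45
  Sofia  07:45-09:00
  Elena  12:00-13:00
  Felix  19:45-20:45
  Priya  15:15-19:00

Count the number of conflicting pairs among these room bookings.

Sorted by start: Sofia, Noor, Elena, Hannah, Priya, Felix.
Noor starts after Sofia ends; Sofia is clear from here.
Elena starts before Noor ends → Noor and Elena overlap.
Hannah starts before Noor ends → Noor and Hannah overlap.
Priya starts after Noor ends; Noor is clear from here.
Hannah starts before Elena ends → Elena and Hannah overlap.
Priya starts after Elena ends; Elena is clear from here.
Priya starts after Hannah ends; Hannah is clear from here.
Felix starts after Priya ends.
Overlapping pairs: Elena & Hannah, Elena & Noor, Hannah & Noor — 3 in total.

3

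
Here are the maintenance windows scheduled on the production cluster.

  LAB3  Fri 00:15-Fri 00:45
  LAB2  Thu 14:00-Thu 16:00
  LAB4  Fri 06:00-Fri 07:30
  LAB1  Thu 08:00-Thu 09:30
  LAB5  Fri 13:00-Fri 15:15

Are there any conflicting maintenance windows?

No

Sorted by start: LAB1, LAB2, LAB3, LAB4, LAB5.
LAB2 starts after LAB1 ends, so LAB1 has no further overlaps.
LAB3 starts after LAB2 ends, so LAB2 has no further overlaps.
LAB4 starts after LAB3 ends, so LAB3 has no further overlaps.
LAB5 starts after LAB4 ends.
Every pair is clear; the schedule has no overlaps.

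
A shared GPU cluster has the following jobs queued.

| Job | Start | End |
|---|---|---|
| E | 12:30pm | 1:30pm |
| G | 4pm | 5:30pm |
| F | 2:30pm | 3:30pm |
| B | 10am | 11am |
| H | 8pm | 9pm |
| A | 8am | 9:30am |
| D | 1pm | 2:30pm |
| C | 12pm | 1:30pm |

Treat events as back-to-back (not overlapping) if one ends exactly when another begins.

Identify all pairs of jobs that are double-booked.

C & D, C & E, D & E

Sorted by start: A, B, C, E, D, F, G, H.
B starts after A ends; A is clear from here.
C starts after B ends; B is clear from here.
E starts before C ends → C and E overlap.
D starts before C ends → C and D overlap.
F starts after C ends; C is clear from here.
D starts before E ends → E and D overlap.
F starts after E ends; E is clear from here.
F starts exactly when D ends (back-to-back, no overlap); D is clear from here.
G starts after F ends; F is clear from here.
H starts after G ends.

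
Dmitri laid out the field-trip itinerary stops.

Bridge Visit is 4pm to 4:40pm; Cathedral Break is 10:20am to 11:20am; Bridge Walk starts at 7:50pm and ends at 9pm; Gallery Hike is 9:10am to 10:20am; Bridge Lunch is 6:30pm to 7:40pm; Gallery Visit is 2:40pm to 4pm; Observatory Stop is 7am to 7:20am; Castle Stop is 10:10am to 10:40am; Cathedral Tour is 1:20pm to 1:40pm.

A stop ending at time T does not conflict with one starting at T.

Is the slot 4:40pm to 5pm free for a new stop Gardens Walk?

Yes — the slot is free

Observatory Stop: ends 7:20am at or before Gardens Walk starts 4:40pm → clear.
Gallery Hike: ends 10:20am at or before Gardens Walk starts 4:40pm → clear.
Castle Stop: ends 10:40am at or before Gardens Walk starts 4:40pm → clear.
Cathedral Break: ends 11:20am at or before Gardens Walk starts 4:40pm → clear.
Cathedral Tour: ends 1:40pm at or before Gardens Walk starts 4:40pm → clear.
Gallery Visit: ends 4pm at or before Gardens Walk starts 4:40pm → clear.
Bridge Visit: ends 4:40pm at or before Gardens Walk starts 4:40pm → clear.
Bridge Lunch: starts 6:30pm at or after Gardens Walk ends 5pm → clear.
Bridge Walk: starts 7:50pm at or after Gardens Walk ends 5pm → clear.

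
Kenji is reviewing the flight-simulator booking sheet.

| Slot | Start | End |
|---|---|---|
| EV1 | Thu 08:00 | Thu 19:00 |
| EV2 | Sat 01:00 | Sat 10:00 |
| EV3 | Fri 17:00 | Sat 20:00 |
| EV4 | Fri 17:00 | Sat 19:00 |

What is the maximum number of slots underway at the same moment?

3

Sweep the timeline, counting +1 at each start and −1 at each end (ends before starts at a tie):
Thu 08:00 start EV1 → 1
Thu 19:00 end EV1 → 0
Fri 17:00 start EV3 → 1
Fri 17:00 start EV4 → 2
Sat 01:00 start EV2 → 3
Sat 10:00 end EV2 → 2
Sat 19:00 end EV4 → 1
Sat 20:00 end EV3 → 0
Peak is 3, at Sat 01:00 (EV2, EV3, EV4).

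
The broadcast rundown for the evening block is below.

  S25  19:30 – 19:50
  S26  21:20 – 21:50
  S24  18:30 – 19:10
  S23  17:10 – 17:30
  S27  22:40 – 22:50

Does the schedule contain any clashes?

No

Sorted by start: S23, S24, S25, S26, S27.
S24 starts after S23 ends, so S23 has no further overlaps.
S25 starts after S24 ends, so S24 has no further overlaps.
S26 starts after S25 ends, so S25 has no further overlaps.
S27 starts after S26 ends.
Every pair is clear; the schedule has no overlaps.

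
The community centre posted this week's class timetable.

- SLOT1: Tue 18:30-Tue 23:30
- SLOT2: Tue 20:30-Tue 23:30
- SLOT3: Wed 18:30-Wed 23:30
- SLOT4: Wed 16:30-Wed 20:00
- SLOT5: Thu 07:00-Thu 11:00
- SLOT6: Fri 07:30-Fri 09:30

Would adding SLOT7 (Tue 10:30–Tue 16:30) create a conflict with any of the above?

SLOT1: starts Tue 18:30 at or after SLOT7 ends Tue 16:30 → clear.
SLOT2: starts Tue 20:30 at or after SLOT7 ends Tue 16:30 → clear.
SLOT4: starts Wed 16:30 at or after SLOT7 ends Tue 16:30 → clear.
SLOT3: starts Wed 18:30 at or after SLOT7 ends Tue 16:30 → clear.
SLOT5: starts Thu 07:00 at or after SLOT7 ends Tue 16:30 → clear.
SLOT6: starts Fri 07:30 at or after SLOT7 ends Tue 16:30 → clear.

No — it doesn't clash with anything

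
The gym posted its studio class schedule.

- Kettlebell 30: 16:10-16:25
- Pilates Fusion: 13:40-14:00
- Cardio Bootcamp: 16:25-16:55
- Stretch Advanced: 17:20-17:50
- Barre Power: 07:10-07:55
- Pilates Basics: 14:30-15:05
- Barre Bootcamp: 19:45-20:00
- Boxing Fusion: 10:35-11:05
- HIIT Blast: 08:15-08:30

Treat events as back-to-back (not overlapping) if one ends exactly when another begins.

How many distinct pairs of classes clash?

0

Sorted by start: Barre Power, HIIT Blast, Boxing Fusion, Pilates Fusion, Pilates Basics, Kettlebell 30, Cardio Bootcamp, Stretch Advanced, Barre Bootcamp.
HIIT Blast starts after Barre Power ends — done with Barre Power.
Boxing Fusion starts after HIIT Blast ends — done with HIIT Blast.
Pilates Fusion starts after Boxing Fusion ends — done with Boxing Fusion.
Pilates Basics starts after Pilates Fusion ends — done with Pilates Fusion.
Kettlebell 30 starts after Pilates Basics ends — done with Pilates Basics.
Cardio Bootcamp starts exactly when Kettlebell 30 ends (back-to-back, no overlap) — done with Kettlebell 30.
Stretch Advanced starts after Cardio Bootcamp ends — done with Cardio Bootcamp.
Barre Bootcamp starts after Stretch Advanced ends.
No pair overlaps.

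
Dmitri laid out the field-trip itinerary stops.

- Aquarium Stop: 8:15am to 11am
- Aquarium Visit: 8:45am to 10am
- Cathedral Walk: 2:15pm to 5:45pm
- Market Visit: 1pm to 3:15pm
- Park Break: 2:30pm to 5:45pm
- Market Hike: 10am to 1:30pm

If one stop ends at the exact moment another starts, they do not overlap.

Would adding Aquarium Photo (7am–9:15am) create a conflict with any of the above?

Yes — it overlaps Aquarium Stop, Aquarium Visit

Aquarium Stop: starts 8:15am before Aquarium Photo ends 9:15am, and ends 11am after Aquarium Photo starts 7am → overlap.
Aquarium Visit: starts 8:45am before Aquarium Photo ends 9:15am, and ends 10am after Aquarium Photo starts 7am → overlap.
Market Hike: starts 10am at or after Aquarium Photo ends 9:15am → clear.
Market Visit: starts 1pm at or after Aquarium Photo ends 9:15am → clear.
Cathedral Walk: starts 2:15pm at or after Aquarium Photo ends 9:15am → clear.
Park Break: starts 2:30pm at or after Aquarium Photo ends 9:15am → clear.
Aquarium Photo overlaps Aquarium Stop, Aquarium Visit.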